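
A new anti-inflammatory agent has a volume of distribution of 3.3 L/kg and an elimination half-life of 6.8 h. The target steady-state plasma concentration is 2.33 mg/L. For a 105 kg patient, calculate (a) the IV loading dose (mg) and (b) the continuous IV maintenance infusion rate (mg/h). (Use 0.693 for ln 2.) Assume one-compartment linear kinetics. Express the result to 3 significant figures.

(a) 807 mg; (b) 82.3 mg/h

Vd(total) = 105 kg × 3.3 L/kg = 346.5 L
LD = Vd × C = 346.5 × 2.33 = 807.3 mg
CL = 0.693 × Vd / t½ = 0.693 × 346.5 / 6.8 = 35.31 L/h
Infusion rate = CL × Css = 35.31 × 2.33 = 82.27 mg/h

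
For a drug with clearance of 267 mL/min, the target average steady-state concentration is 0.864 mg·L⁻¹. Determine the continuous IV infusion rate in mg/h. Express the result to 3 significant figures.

13.8 mg/h

CL = 267 mL/min × 60/1000 = 16.02 L/h
R₀ = 16.02 × 0.864 = 13.84 mg/h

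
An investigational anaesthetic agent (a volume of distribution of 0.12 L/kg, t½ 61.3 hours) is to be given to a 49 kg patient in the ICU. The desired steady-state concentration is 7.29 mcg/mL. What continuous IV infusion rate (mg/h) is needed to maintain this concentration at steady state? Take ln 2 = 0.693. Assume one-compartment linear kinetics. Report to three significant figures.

Vd(total) = 49 kg × 0.12 L/kg = 5.880 L
CL = 0.693 × Vd / t½ = 0.693 × 5.880 / 61.3 = 0.06647 L/h
Infusion rate = CL × Css = 0.06647 × 7.29 = 0.4846 mg/h

0.485 mg/h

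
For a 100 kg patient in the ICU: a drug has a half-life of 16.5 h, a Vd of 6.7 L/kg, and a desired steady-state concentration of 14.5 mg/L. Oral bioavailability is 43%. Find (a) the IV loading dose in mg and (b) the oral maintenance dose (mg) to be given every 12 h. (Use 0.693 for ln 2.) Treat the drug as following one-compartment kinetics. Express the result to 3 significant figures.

Total Vd = 6.7 × 100 = 670.0 L
LD = Vd × C = 670.0 × 14.5 = 9715 mg
CL = 0.693 × Vd / t½ = 0.693 × 670.0 / 16.5 = 28.14 L/h
D = CL × Css × τ / F = 28.14 × 14.5 × 12 / 0.43 = 11390 mg

(a) 9720 mg; (b) 11400 mg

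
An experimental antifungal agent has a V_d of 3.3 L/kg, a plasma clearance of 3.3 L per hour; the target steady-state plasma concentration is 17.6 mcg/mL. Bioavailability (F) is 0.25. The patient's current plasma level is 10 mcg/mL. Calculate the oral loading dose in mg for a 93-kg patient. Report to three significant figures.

Vd = 3.3 L/kg × 93 kg = 306.9 L
The loading dose fills Vd to the target concentration.
Concentration deficit ΔC = 17.6 − 10 = 7.600 mg/L
LD = Vd × ΔC / F = 306.9 × 7.600 / 0.25 = 9330 mg

9330 mg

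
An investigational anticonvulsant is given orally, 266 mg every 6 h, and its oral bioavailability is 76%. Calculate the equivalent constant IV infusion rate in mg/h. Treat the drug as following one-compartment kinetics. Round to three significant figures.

Equivalent systemic input: infusion rate = F·D/τ.
Rate = 0.76 × 266 / 6 = 33.69 mg/h

33.7 mg/h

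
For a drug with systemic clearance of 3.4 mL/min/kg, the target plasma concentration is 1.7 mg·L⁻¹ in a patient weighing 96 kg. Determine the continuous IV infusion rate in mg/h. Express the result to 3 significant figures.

33.3 mg/h

CL = 3.4 mL/min/kg × 96 kg = 326.4 mL/min = 326.4 × 60/1000 = 19.58 L/h
At steady state, infusion rate equals elimination rate: rate in = CL × Css.
R₀ = 19.58 × 1.7 = 33.29 mg/h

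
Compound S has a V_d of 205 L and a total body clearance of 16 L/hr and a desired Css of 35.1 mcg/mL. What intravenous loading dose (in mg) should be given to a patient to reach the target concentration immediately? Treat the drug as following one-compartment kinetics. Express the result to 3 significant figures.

7200 mg

Loading dose depends on Vd (not clearance): it fills the distribution volume.
LD = Vd × C = 205.0 × 35.10 = 7196 mg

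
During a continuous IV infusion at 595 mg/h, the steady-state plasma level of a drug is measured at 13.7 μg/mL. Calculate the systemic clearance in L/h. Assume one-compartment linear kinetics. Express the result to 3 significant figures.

43.4 L/h

At steady state, infusion rate = CL × Css, so CL = rate / Css.
CL = 595 / 13.7 = 43.43 L/h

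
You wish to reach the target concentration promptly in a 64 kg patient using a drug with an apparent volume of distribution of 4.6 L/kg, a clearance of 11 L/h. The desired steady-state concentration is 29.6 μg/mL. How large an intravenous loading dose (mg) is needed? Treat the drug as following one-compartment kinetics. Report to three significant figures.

Total Vd = 4.6 × 64 = 294.4 L
LD = Vd × C = 294.4 × 29.60 = 8714 mg

8710 mg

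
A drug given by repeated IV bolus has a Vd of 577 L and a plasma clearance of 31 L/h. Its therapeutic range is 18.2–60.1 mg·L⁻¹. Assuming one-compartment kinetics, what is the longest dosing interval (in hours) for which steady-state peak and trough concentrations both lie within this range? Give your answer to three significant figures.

22.2 h

k = CL / Vd = 31.00 / 577.0 = 0.05373 h⁻¹
Between IV bolus doses, concentration decays as C = C₀·e^(−kτ), so C_peak/C_trough = e^(kτ).
τ_max = ln(C_peak/C_trough) / k = ln(60.1/18.2) / 0.05373 = 1.195 / 0.05373 = 22.24 h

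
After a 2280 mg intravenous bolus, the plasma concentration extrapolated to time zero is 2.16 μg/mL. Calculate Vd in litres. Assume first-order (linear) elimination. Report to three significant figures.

Immediately after an IV bolus, C₀ = Dose / Vd, so Vd = Dose / C₀.
Vd = 2280 / 2.16 = 1056 L

1060 L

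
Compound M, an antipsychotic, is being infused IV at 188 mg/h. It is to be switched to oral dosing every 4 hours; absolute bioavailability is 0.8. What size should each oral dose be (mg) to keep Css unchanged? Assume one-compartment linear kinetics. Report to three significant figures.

To maintain the same Css, the systemic dosing rate must be unchanged: F·D/τ = infusion rate.
D = rate × τ / F = 188 × 4 / 0.8 = 940.0 mg

940 mg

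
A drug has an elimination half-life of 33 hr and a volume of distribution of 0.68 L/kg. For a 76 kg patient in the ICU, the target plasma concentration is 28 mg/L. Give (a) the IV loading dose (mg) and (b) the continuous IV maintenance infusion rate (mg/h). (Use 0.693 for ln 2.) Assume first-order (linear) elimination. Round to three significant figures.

(a) 1450 mg; (b) 30.4 mg/h

Vd(total) = 76 kg × 0.68 L/kg = 51.68 L
LD = Vd × C = 51.68 × 28 = 1447 mg
CL = 0.693 × Vd / t½ = 0.693 × 51.68 / 33 = 1.085 L/h
Infusion rate = CL × Css = 1.085 × 28 = 30.38 mg/h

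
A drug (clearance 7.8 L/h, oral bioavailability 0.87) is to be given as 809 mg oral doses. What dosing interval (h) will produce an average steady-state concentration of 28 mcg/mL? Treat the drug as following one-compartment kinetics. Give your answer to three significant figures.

3.22 h

F·D/τ = CL·Css → τ = F·D / (CL·Css).
τ = 0.87 × 809 / (7.8 × 28) = 3.223 h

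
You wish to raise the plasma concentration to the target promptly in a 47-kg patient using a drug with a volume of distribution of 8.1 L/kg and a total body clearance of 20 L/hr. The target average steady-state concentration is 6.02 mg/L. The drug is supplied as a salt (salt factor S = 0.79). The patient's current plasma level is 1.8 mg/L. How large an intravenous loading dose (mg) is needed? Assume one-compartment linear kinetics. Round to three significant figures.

Total Vd = 8.1 × 47 = 380.7 L
Concentration deficit ΔC = 6.02 − 1.8 = 4.220 mg/L
LD = Vd × ΔC / S = 380.7 × 4.220 / 0.79 = 2034 mg

2030 mg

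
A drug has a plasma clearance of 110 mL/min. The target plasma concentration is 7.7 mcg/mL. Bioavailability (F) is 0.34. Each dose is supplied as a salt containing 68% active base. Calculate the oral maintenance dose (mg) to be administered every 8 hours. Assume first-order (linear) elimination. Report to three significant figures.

CL = 110 mL/min = 110 × 0.06 = 6.600 L/h
At steady state, dose per interval replaces the amount cleared in that interval: F·S·D/τ = CL·Css.
D = CL × Css × τ / F / S = 6.600 × 7.7 × 8 / 0.34 / 0.68 = 1758 mg

1760 mg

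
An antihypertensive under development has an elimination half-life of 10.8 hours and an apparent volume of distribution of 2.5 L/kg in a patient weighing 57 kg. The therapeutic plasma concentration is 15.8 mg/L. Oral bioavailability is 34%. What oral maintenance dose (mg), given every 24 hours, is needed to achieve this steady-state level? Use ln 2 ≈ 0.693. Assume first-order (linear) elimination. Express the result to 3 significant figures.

10200 mg

Vd(total) = 57 kg × 2.5 L/kg = 142.5 L
CL = 0.693 × Vd / t½ = 0.693 × 142.5 / 10.8 = 9.144 L/h
D = CL × Css × τ / F = 9.144 × 15.8 × 24 / 0.34 = 10200 mg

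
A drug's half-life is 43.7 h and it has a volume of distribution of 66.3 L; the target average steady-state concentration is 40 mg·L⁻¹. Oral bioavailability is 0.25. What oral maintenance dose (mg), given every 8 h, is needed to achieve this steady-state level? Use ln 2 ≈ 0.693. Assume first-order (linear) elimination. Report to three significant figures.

1350 mg

CL = ln 2 · Vd / t½ = 0.693 × 66.30 / 43.7 = 1.051 L/h
D = CL × Css × τ / F = 1.051 × 40 × 8 / 0.25 = 1345 mg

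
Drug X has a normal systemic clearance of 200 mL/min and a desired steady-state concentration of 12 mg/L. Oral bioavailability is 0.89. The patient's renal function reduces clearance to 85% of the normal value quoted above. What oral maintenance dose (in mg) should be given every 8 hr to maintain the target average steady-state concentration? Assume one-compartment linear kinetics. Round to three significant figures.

CL = 200 mL/min × 60/1000 = 12.00 L/h
Patient clearance = 0.85 × 12.00 = 10.20 L/h
D = CL × Css × τ / F = 10.20 × 12 × 8 / 0.89 = 1100 mg

1100 mg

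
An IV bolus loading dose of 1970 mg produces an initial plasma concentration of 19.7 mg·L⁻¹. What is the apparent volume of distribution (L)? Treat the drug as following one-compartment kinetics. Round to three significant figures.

Immediately after an IV bolus, C₀ = Dose / Vd, so Vd = Dose / C₀.
Vd = 1970 / 19.7 = 100.0 L

100 L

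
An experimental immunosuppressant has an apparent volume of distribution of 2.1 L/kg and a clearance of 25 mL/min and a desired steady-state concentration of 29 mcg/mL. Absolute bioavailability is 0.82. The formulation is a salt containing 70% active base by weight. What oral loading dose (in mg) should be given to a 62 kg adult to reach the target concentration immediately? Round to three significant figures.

Total Vd = 2.1 × 62 = 130.2 L
The loading dose fills Vd to the target concentration.
LD = Vd × C / F / S = 130.2 × 29.00 / 0.82 / 0.7 = 6578 mg

6580 mg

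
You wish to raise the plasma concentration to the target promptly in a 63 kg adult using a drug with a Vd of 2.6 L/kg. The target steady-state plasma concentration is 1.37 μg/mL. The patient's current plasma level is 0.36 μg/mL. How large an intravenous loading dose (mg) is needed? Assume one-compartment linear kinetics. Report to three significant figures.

Vd(total) = 63 kg × 2.6 L/kg = 163.8 L
The loading dose fills Vd to the target concentration.
Concentration deficit ΔC = 1.37 − 0.36 = 1.010 mg/L
LD = Vd × ΔC = 163.8 × 1.010 = 165.4 mg

165 mg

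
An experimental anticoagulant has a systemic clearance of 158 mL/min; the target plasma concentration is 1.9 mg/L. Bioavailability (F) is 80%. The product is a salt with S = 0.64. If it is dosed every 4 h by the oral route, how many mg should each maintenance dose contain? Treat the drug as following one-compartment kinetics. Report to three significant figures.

CL = 158 mL/min × 60/1000 = 9.480 L/h
D = CL × Css × τ / F / S = 9.480 × 1.9 × 4 / 0.8 / 0.64 = 140.7 mg

141 mg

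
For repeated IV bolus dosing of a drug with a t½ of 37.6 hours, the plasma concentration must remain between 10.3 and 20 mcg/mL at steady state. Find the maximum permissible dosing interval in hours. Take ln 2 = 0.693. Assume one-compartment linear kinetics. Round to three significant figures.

k = 0.693 / t½ = 0.693 / 37.6 = 0.01843 h⁻¹
Between IV bolus doses, concentration decays as C = C₀·e^(−kτ), so C_peak/C_trough = e^(kτ).
τ_max = ln(C_peak/C_trough) / k = ln(20/10.3) / 0.01843 = 0.6636 / 0.01843 = 36.01 h

36.0 h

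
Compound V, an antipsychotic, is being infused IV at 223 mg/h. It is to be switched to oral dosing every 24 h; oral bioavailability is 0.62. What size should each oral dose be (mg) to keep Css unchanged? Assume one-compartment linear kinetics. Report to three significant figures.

8630 mg

To maintain the same Css, the systemic dosing rate must be unchanged: F·D/τ = infusion rate.
D = rate × τ / F = 223 × 24 / 0.62 = 8632 mg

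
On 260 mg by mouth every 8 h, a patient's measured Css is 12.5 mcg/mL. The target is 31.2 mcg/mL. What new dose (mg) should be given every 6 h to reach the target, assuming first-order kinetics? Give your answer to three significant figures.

For first-order elimination, Css ∝ F·D/(CL·τ); F and CL are unchanged, so Css ∝ D/τ.
D₂ = D₁ × (Css,target / Css,current) × (τ₂/τ₁) = 260 × (31.2/12.5) × (6/8) = 486.7 mg

487 mg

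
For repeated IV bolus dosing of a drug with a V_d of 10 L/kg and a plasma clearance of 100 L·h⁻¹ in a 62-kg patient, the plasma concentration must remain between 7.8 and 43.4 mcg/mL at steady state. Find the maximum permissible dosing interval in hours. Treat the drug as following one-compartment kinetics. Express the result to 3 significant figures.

10.6 h

Vd = 10 L/kg × 62 kg = 620.0 L
k = CL / Vd = 100.0 / 620.0 = 0.1613 h⁻¹
Between IV bolus doses, concentration decays as C = C₀·e^(−kτ), so C_peak/C_trough = e^(kτ).
τ_max = ln(C_peak/C_trough) / k = ln(43.4/7.8) / 0.1613 = 1.716 / 0.1613 = 10.64 h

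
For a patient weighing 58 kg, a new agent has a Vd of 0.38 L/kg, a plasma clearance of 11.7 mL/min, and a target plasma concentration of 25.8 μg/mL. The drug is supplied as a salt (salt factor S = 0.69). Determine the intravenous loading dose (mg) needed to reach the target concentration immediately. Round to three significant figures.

Vd(total) = 58 kg × 0.38 L/kg = 22.04 L
LD = Vd × C / S = 22.04 × 25.80 / 0.69 = 824.1 mg

824 mg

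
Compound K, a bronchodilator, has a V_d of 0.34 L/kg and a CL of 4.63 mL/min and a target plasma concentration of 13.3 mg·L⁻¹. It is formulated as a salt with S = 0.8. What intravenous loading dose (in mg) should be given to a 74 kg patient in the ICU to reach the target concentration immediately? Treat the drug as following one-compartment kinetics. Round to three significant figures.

418 mg

Vd = 0.34 L/kg × 74 kg = 25.16 L
The loading dose fills Vd to the target concentration; clearance is irrelevant here.
LD = Vd × C / S = 25.16 × 13.30 / 0.8 = 418.3 mg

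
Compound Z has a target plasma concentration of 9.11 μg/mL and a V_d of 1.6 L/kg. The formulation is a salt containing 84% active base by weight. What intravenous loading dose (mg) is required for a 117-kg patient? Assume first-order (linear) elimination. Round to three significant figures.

Total Vd = 1.6 × 117 = 187.2 L
The loading dose fills Vd to the target concentration.
LD = Vd × C / S = 187.2 × 9.110 / 0.84 = 2030 mg

2030 mg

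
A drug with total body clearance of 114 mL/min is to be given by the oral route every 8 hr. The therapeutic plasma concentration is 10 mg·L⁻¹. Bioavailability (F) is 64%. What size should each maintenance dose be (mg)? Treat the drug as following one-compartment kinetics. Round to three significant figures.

Convert clearance: 114 mL/min × 60 min/h ÷ 1000 mL/L = 6.840 L/h
At steady state, dose per interval replaces the amount cleared in that interval: F·D/τ = CL·Css.
D = CL × Css × τ / F = 6.840 × 10 × 8 / 0.64 = 855.0 mg

855 mg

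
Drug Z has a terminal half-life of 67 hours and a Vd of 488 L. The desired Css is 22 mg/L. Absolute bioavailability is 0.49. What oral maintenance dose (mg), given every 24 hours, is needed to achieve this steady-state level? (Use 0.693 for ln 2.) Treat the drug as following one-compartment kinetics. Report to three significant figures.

CL = ln 2 · Vd / t½ = 0.693 × 488.0 / 67 = 5.048 L/h
D = CL × Css × τ / F = 5.048 × 22 × 24 / 0.49 = 5439 mg

5440 mg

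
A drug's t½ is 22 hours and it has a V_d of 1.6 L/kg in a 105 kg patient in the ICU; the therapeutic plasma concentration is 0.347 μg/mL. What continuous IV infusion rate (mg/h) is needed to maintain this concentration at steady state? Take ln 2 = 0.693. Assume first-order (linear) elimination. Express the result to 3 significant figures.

Vd(total) = 105 kg × 1.6 L/kg = 168.0 L
CL = 0.693 × Vd / t½ = 0.693 × 168.0 / 22 = 5.292 L/h
Infusion rate = CL × Css = 5.292 × 0.347 = 1.836 mg/h

1.84 mg/h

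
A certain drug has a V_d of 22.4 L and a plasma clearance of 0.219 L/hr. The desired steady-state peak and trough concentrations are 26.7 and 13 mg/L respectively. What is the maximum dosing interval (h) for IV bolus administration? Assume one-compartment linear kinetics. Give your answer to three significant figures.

73.6 h

k = CL / Vd = 0.2190 / 22.40 = 0.009777 h⁻¹
Between IV bolus doses, concentration decays as C = C₀·e^(−kτ), so C_peak/C_trough = e^(kτ).
τ_max = ln(C_peak/C_trough) / k = ln(26.7/13) / 0.009777 = 0.7197 / 0.009777 = 73.61 h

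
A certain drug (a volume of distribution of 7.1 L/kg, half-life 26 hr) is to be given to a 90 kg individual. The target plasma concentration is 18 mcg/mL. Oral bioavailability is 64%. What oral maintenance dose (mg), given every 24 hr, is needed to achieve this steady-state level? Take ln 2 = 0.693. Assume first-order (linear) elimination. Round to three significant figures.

11500 mg

Vd = 7.1 L/kg × 90 kg = 639.0 L
CL = 0.693 × Vd / t½ = 0.693 × 639.0 / 26 = 17.03 L/h
D = CL × Css × τ / F = 17.03 × 18 × 24 / 0.64 = 11500 mg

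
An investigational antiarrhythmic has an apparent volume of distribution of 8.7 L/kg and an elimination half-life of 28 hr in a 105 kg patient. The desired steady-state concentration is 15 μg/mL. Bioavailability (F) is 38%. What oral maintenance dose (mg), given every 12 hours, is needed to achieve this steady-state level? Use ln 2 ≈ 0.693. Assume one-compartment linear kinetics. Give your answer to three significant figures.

10700 mg

Total Vd = 8.7 × 105 = 913.5 L
k = 0.693/28 = 0.02475 h⁻¹, so CL = k·Vd = 0.02475 × 913.5 = 22.61 L/h
D = CL × Css × τ / F = 22.61 × 15 × 12 / 0.38 = 10710 mg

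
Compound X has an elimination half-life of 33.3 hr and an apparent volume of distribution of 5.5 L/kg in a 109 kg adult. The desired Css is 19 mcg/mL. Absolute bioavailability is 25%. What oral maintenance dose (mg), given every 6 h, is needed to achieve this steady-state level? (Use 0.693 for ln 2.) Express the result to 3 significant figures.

5690 mg

Total Vd = 5.5 × 109 = 599.5 L
k = 0.693/33.3 = 0.02081 h⁻¹, so CL = k·Vd = 0.02081 × 599.5 = 12.48 L/h
D = CL × Css × τ / F = 12.48 × 19 × 6 / 0.25 = 5691 mg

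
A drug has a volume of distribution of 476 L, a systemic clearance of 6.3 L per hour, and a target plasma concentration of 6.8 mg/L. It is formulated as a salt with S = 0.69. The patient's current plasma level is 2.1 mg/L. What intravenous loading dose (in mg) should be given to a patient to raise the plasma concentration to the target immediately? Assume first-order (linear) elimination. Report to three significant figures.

3240 mg

The loading dose fills Vd to the target concentration; clearance is irrelevant here.
Concentration deficit ΔC = 6.8 − 2.1 = 4.700 mg/L
LD = Vd × ΔC / S = 476.0 × 4.700 / 0.69 = 3242 mg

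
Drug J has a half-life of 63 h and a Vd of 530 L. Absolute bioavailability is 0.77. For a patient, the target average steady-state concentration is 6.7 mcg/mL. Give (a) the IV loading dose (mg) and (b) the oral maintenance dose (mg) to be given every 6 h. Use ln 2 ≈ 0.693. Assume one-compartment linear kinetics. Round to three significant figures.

(a) 3550 mg; (b) 304 mg

LD = Vd × C = 530.0 × 6.7 = 3551 mg
CL = 0.693 × Vd / t½ = 0.693 × 530.0 / 63 = 5.830 L/h
D = CL × Css × τ / F = 5.830 × 6.7 × 6 / 0.77 = 304.4 mg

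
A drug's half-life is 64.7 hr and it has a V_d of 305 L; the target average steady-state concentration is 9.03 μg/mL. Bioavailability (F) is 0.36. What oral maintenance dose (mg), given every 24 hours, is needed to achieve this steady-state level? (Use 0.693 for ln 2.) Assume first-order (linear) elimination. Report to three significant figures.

1970 mg

CL = ln 2 · Vd / t½ = 0.693 × 305.0 / 64.7 = 3.267 L/h
D = CL × Css × τ / F = 3.267 × 9.03 × 24 / 0.36 = 1967 mg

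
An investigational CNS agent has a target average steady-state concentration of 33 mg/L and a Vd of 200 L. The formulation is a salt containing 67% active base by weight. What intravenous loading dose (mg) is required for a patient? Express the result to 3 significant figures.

9850 mg

LD = Vd × C / S = 200.0 × 33.00 / 0.67 = 9851 mg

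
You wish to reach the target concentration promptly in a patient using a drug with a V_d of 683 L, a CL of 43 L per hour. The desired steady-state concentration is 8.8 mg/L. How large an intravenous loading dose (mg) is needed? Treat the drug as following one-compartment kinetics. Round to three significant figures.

The loading dose fills Vd to the target concentration; clearance is irrelevant here.
LD = Vd × C = 683.0 × 8.800 = 6010 mg

6010 mg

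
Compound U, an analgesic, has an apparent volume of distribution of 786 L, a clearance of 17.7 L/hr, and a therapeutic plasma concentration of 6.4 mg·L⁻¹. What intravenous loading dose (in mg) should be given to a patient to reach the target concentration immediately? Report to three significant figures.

5030 mg

The loading dose fills Vd to the target concentration; clearance is irrelevant here.
LD = Vd × C = 786.0 × 6.400 = 5030 mg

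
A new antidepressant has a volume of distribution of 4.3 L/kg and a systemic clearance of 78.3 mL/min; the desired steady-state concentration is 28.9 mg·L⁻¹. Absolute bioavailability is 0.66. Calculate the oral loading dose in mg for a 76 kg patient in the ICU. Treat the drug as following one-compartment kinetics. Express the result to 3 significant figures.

Vd = 4.3 L/kg × 76 kg = 326.8 L
LD is governed by Vd — clearance does not enter the loading-dose calculation.
LD = Vd × C / F = 326.8 × 28.90 / 0.66 = 14310 mg

14300 mg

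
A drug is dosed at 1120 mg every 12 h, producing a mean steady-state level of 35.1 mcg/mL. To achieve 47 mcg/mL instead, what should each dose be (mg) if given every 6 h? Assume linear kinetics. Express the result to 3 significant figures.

For first-order elimination, Css ∝ F·D/(CL·τ); F and CL are unchanged, so Css ∝ D/τ.
D₂ = D₁ × (Css,target / Css,current) × (τ₂/τ₁) = 1120 × (47/35.1) × (6/12) = 749.9 mg

750 mg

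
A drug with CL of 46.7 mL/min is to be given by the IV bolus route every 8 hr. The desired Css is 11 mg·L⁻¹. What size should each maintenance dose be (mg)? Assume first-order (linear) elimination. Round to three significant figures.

CL = 46.7 mL/min = 46.7 × 0.06 = 2.802 L/h
D = CL × Css × τ = 2.802 × 11 × 8 = 246.6 mg

247 mg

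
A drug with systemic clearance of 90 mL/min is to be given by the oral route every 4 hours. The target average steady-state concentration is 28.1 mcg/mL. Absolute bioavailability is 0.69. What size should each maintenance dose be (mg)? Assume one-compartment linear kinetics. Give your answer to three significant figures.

CL = 90 mL/min × 60/1000 = 5.400 L/h
D = CL × Css × τ / F = 5.400 × 28.1 × 4 / 0.69 = 879.7 mg

880 mg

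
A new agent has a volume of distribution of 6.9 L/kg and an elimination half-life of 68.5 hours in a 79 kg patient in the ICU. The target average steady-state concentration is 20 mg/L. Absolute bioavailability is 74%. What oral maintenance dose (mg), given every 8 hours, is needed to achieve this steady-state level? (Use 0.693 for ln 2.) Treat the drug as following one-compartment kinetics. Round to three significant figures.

1190 mg

Vd(total) = 79 kg × 6.9 L/kg = 545.1 L
CL = 0.693 × Vd / t½ = 0.693 × 545.1 / 68.5 = 5.515 L/h
D = CL × Css × τ / F = 5.515 × 20 × 8 / 0.74 = 1192 mg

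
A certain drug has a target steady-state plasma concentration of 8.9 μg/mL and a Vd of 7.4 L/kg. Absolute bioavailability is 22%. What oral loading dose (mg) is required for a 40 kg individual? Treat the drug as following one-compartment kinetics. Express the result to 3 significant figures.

Total Vd = 7.4 × 40 = 296.0 L
LD = Vd × C / F = 296.0 × 8.900 / 0.22 = 11970 mg

12000 mg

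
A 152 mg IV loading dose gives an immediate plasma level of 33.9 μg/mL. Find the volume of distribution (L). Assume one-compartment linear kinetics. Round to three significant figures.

4.48 L

Immediately after an IV bolus, C₀ = Dose / Vd, so Vd = Dose / C₀.
Vd = 152 / 33.9 = 4.484 L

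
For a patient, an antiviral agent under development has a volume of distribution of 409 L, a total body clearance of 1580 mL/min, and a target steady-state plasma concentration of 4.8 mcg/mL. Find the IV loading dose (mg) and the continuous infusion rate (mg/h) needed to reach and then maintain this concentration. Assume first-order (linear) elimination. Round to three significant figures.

LD = Vd · C_target = 409.0 × 4.8 = 1963 mg
Convert clearance: 1580 mL/min × 60 min/h ÷ 1000 mL/L = 94.80 L/h
Maintenance infusion rate = CL × Css = 94.80 × 4.8 = 455.0 mg/h

(a) 1960 mg; (b) 455 mg/h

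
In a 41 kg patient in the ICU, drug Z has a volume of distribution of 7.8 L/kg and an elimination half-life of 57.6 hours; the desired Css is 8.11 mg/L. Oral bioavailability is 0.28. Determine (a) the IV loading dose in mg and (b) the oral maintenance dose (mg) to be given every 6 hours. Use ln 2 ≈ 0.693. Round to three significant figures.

(a) 2590 mg; (b) 669 mg

Vd(total) = 41 kg × 7.8 L/kg = 319.8 L
LD = Vd × C = 319.8 × 8.11 = 2594 mg
CL = 0.693 × Vd / t½ = 0.693 × 319.8 / 57.6 = 3.848 L/h
D = CL × Css × τ / F = 3.848 × 8.11 × 6 / 0.28 = 668.7 mg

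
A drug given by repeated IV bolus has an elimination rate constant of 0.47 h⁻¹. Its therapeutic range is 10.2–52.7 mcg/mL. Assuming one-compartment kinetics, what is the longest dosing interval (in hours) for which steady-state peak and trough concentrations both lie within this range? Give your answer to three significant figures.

3.49 h

Between IV bolus doses, concentration decays as C = C₀·e^(−kτ), so C_peak/C_trough = e^(kτ).
τ_max = ln(C_peak/C_trough) / k = ln(52.7/10.2) / 0.4700 = 1.642 / 0.4700 = 3.494 h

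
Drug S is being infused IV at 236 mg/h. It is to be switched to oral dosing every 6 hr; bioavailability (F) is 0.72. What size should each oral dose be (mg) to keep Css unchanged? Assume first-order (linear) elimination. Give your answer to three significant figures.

1970 mg

To maintain the same Css, the systemic dosing rate must be unchanged: F·D/τ = infusion rate.
D = rate × τ / F = 236 × 6 / 0.72 = 1967 mg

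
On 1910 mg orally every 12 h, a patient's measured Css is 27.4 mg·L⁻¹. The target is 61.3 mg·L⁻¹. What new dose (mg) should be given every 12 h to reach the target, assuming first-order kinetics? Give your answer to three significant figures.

With linear kinetics, Css is proportional to dose rate (D/τ) at fixed clearance.
D₂ = D₁ × (Css,target / Css,current) = 1910 × 61.3/27.4 = 4273 mg

4270 mg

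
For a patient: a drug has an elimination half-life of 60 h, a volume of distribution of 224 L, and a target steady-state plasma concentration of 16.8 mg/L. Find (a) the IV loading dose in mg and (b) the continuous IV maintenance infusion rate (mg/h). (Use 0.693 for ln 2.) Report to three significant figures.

(a) 3760 mg; (b) 43.5 mg/h

LD = Vd × C = 224.0 × 16.8 = 3763 mg
CL = 0.693 × Vd / t½ = 0.693 × 224.0 / 60 = 2.587 L/h
Infusion rate = CL × Css = 2.587 × 16.8 = 43.46 mg/h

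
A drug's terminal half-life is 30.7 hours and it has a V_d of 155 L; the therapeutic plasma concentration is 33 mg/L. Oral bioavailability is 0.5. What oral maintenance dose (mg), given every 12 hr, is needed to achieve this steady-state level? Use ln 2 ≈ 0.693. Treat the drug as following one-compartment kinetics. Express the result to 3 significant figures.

2770 mg

CL = ln 2 · Vd / t½ = 0.693 × 155.0 / 30.7 = 3.499 L/h
D = CL × Css × τ / F = 3.499 × 33 × 12 / 0.5 = 2771 mg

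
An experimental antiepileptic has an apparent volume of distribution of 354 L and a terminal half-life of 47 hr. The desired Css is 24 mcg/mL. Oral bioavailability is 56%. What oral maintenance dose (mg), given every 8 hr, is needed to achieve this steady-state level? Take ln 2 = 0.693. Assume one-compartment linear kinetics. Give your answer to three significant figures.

1790 mg

CL = 0.693 × Vd / t½ = 0.693 × 354.0 / 47 = 5.220 L/h
D = CL × Css × τ / F = 5.220 × 24 × 8 / 0.56 = 1790 mg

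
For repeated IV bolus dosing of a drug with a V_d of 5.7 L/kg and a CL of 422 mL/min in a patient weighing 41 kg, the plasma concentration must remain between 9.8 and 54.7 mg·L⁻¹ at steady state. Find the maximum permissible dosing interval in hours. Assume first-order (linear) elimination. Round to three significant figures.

15.9 h

Vd(total) = 41 kg × 5.7 L/kg = 233.7 L
CL = 422 mL/min = 422 × 0.06 = 25.32 L/h
k = CL / Vd = 25.32 / 233.7 = 0.1083 h⁻¹
Between IV bolus doses, concentration decays as C = C₀·e^(−kτ), so C_peak/C_trough = e^(kτ).
τ_max = ln(C_peak/C_trough) / k = ln(54.7/9.8) / 0.1083 = 1.719 / 0.1083 = 15.87 h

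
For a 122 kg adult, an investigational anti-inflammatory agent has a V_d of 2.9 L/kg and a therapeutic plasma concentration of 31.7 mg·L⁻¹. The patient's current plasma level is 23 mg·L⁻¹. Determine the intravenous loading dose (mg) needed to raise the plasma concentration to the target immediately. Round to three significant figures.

Vd = 2.9 L/kg × 122 kg = 353.8 L
Concentration deficit ΔC = 31.7 − 23 = 8.700 mg/L
LD = Vd × ΔC = 353.8 × 8.700 = 3078 mg

3080 mg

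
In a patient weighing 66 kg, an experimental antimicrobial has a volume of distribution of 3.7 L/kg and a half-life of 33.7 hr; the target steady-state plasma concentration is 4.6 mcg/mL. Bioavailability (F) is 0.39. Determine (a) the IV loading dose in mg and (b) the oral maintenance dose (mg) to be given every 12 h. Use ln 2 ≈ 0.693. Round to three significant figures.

(a) 1120 mg; (b) 711 mg

Vd = 3.7 L/kg × 66 kg = 244.2 L
LD = Vd × C = 244.2 × 4.6 = 1123 mg
CL = 0.693 × Vd / t½ = 0.693 × 244.2 / 33.7 = 5.022 L/h
D = CL × Css × τ / F = 5.022 × 4.6 × 12 / 0.39 = 710.8 mg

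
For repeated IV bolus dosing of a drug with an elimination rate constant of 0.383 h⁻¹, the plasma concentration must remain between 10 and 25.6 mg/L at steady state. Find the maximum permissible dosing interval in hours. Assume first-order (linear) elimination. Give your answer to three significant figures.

Between IV bolus doses, concentration decays as C = C₀·e^(−kτ), so C_peak/C_trough = e^(kτ).
τ_max = ln(C_peak/C_trough) / k = ln(25.6/10) / 0.3830 = 0.9400 / 0.3830 = 2.454 h

2.45 h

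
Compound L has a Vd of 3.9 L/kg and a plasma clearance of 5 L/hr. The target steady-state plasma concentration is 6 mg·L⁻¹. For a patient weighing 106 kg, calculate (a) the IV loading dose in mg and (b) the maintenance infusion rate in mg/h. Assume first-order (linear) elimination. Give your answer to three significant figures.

Total Vd = 3.9 × 106 = 413.4 L
Loading: fill Vd to C_target → 413.4 L × 6 mg/L = 2480 mg
Maintenance infusion rate = CL × Css = 5.000 × 6 = 30.00 mg/h

(a) 2480 mg; (b) 30.0 mg/h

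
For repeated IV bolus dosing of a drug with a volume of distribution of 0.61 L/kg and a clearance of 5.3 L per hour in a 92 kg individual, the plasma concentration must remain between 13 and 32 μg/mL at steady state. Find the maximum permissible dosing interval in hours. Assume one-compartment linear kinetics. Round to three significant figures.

Vd(total) = 92 kg × 0.61 L/kg = 56.12 L
k = CL / Vd = 5.300 / 56.12 = 0.09444 h⁻¹
Between IV bolus doses, concentration decays as C = C₀·e^(−kτ), so C_peak/C_trough = e^(kτ).
τ_max = ln(C_peak/C_trough) / k = ln(32/13) / 0.09444 = 0.9008 / 0.09444 = 9.538 h

9.54 h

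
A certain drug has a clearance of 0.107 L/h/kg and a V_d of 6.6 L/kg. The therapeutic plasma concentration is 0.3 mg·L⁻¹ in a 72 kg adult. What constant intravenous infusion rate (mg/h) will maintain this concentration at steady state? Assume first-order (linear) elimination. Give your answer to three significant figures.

CL = 0.107 L/h/kg × 72 kg = 7.704 L/h
Infusion rate = CL · Css = 7.704 L/h × 0.3 mg/L = 2.311 mg/h

2.31 mg/h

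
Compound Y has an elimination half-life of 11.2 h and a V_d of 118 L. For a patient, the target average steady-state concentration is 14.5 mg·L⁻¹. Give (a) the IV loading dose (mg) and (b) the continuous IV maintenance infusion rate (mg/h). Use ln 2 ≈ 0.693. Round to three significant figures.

(a) 1710 mg; (b) 106 mg/h

LD = Vd × C = 118.0 × 14.5 = 1711 mg
CL = 0.693 × Vd / t½ = 0.693 × 118.0 / 11.2 = 7.301 L/h
Infusion rate = CL × Css = 7.301 × 14.5 = 105.9 mg/h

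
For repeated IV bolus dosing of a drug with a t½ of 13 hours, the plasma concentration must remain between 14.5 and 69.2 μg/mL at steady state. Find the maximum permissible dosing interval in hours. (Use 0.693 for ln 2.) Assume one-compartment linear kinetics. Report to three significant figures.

k = 0.693 / t½ = 0.693 / 13 = 0.05331 h⁻¹
Between IV bolus doses, concentration decays as C = C₀·e^(−kτ), so C_peak/C_trough = e^(kτ).
τ_max = ln(C_peak/C_trough) / k = ln(69.2/14.5) / 0.05331 = 1.563 / 0.05331 = 29.32 h

29.3 h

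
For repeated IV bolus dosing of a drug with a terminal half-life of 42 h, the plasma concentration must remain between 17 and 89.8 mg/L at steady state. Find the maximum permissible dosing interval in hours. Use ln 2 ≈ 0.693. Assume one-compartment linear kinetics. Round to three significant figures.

k = 0.693 / t½ = 0.693 / 42 = 0.01650 h⁻¹
Between IV bolus doses, concentration decays as C = C₀·e^(−kτ), so C_peak/C_trough = e^(kτ).
τ_max = ln(C_peak/C_trough) / k = ln(89.8/17) / 0.01650 = 1.664 / 0.01650 = 100.8 h

101 h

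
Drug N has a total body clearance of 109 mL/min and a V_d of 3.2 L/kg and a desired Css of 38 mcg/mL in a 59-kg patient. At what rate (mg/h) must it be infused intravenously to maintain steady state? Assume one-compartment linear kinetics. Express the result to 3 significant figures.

249 mg/h

Convert clearance: 109 mL/min × 60 min/h ÷ 1000 mL/L = 6.540 L/h
Infusion rate = CL · Css = 6.540 L/h × 38 mg/L = 248.5 mg/h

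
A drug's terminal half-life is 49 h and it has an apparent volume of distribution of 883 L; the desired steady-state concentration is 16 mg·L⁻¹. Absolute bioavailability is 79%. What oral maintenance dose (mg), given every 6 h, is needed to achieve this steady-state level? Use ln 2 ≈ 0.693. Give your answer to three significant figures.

CL = ln 2 · Vd / t½ = 0.693 × 883.0 / 49 = 12.49 L/h
D = CL × Css × τ / F = 12.49 × 16 × 6 / 0.79 = 1518 mg

1520 mg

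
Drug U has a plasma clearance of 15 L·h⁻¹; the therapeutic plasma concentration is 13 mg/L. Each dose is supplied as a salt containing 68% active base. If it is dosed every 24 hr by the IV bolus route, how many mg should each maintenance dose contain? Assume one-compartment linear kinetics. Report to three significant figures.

D = CL × Css × τ / S = 15.00 × 13 × 24 / 0.68 = 6882 mg

6880 mg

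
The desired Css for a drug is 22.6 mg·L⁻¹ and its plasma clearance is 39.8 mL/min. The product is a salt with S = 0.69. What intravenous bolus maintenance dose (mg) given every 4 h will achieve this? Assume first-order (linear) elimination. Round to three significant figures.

313 mg

CL = 39.8 mL/min = 39.8 × 0.06 = 2.388 L/h
At steady state, dose per interval replaces the amount cleared in that interval: S·D/τ = CL·Css.
D = CL × Css × τ / S = 2.388 × 22.6 × 4 / 0.69 = 312.9 mg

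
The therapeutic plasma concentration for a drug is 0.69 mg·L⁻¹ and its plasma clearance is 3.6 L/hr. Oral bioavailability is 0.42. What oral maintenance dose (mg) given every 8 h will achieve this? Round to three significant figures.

D = CL × Css × τ / F = 3.600 × 0.69 × 8 / 0.42 = 47.31 mg

47.3 mg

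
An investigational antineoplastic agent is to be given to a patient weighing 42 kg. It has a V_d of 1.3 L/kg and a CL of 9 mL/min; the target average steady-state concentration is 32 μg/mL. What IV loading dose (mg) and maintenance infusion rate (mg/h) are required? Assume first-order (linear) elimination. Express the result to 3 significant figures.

(a) 1750 mg; (b) 17.3 mg/h

Vd = 1.3 L/kg × 42 kg = 54.60 L
Loading dose = Vd × C = 54.60 × 32 = 1747 mg
CL = 9 mL/min = 9 × 0.06 = 0.5400 L/h
Maintenance: replace elimination → rate = CL × Css = 0.5400 × 32 = 17.28 mg/h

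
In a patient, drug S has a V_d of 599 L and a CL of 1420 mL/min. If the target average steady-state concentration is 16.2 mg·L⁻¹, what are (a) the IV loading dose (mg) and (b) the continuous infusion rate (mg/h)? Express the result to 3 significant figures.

Loading: fill Vd to C_target → 599.0 L × 16.2 mg/L = 9704 mg
Convert clearance: 1420 mL/min × 60 min/h ÷ 1000 mL/L = 85.20 L/h
Maintenance: replace elimination → rate = CL × Css = 85.20 × 16.2 = 1380 mg/h

(a) 9700 mg; (b) 1380 mg/h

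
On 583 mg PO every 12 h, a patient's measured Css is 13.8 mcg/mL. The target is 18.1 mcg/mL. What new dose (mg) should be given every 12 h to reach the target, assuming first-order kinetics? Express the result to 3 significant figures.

765 mg

For first-order elimination, Css ∝ F·D/(CL·τ); F and CL are unchanged, so Css ∝ D/τ.
D₂ = D₁ × (Css,target / Css,current) = 583 × 18.1/13.8 = 764.7 mg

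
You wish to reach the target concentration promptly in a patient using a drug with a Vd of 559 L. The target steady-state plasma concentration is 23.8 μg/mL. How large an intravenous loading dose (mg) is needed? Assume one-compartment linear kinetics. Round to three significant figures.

13300 mg

LD = Vd × C = 559.0 × 23.80 = 13300 mg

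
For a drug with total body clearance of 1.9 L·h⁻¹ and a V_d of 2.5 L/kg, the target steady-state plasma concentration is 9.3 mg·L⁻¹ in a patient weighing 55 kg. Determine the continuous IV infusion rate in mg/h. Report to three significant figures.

Rate = CL × Css = 1.900 × 9.3 = 17.67 mg/h

17.7 mg/h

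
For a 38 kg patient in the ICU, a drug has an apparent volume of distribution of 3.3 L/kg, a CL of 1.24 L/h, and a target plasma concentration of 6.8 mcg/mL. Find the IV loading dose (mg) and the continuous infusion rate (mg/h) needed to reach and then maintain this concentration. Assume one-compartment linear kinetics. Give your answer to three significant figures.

Total Vd = 3.3 × 38 = 125.4 L
LD = Vd · C_target = 125.4 × 6.8 = 852.7 mg
Maintenance infusion rate = CL × Css = 1.240 × 6.8 = 8.432 mg/h

(a) 853 mg; (b) 8.43 mg/h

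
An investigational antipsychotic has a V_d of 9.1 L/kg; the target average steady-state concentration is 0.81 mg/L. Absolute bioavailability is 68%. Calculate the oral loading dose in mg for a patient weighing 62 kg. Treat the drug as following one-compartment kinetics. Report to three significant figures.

Vd(total) = 62 kg × 9.1 L/kg = 564.2 L
LD = Vd × C / F = 564.2 × 0.8100 / 0.68 = 672.1 mg

672 mg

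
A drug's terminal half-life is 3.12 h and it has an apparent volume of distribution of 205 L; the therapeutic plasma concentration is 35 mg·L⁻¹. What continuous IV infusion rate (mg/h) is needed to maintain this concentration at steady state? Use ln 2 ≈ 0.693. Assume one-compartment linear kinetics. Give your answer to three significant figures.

CL = ln 2 · Vd / t½ = 0.693 × 205.0 / 3.12 = 45.53 L/h
Infusion rate = CL × Css = 45.53 × 35 = 1594 mg/h

1590 mg/h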